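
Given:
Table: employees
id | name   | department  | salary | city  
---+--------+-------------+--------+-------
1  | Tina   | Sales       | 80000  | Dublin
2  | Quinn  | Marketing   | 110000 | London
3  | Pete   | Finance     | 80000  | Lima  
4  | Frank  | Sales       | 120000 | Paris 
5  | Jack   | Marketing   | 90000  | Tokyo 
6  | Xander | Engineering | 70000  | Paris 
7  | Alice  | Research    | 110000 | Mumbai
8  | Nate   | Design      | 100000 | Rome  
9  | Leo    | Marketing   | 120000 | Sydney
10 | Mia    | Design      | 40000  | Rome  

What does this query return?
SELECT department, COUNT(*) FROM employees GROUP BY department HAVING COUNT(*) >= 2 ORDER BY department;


Groups with count >= 2:
  Design: 2 -> PASS
  Marketing: 3 -> PASS
  Sales: 2 -> PASS
  Engineering: 1 -> filtered out
  Finance: 1 -> filtered out
  Research: 1 -> filtered out


3 groups:
Design, 2
Marketing, 3
Sales, 2


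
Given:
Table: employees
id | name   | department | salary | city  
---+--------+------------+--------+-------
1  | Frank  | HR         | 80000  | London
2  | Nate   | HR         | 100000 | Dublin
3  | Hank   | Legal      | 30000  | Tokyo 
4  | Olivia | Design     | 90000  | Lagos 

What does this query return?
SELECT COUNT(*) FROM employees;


COUNT(*) counts all rows

4


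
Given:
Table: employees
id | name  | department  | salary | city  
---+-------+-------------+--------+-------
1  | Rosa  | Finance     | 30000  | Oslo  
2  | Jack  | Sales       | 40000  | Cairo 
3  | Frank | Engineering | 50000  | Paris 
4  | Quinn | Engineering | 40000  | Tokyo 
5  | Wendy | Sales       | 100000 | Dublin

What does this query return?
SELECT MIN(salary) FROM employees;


Salaries: 30000, 40000, 50000, 40000, 100000
MIN = 30000

30000


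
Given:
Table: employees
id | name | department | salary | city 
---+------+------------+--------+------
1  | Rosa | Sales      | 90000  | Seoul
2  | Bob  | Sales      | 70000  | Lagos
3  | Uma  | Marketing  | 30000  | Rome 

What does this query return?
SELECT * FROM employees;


SELECT * returns all 3 rows with all columns

3 rows:
1, Rosa, Sales, 90000, Seoul
2, Bob, Sales, 70000, Lagos
3, Uma, Marketing, 30000, Rome


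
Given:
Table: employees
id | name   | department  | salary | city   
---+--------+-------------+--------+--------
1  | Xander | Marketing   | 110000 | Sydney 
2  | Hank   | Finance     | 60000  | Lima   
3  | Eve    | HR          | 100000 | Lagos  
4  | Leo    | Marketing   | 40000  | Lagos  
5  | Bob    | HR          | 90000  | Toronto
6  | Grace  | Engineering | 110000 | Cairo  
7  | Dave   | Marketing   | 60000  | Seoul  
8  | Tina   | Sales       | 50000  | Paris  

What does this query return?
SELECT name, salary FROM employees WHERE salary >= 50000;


Filtering: salary >= 50000
Matching: 7 rows

7 rows:
Xander, 110000
Hank, 60000
Eve, 100000
Bob, 90000
Grace, 110000
Dave, 60000
Tina, 50000


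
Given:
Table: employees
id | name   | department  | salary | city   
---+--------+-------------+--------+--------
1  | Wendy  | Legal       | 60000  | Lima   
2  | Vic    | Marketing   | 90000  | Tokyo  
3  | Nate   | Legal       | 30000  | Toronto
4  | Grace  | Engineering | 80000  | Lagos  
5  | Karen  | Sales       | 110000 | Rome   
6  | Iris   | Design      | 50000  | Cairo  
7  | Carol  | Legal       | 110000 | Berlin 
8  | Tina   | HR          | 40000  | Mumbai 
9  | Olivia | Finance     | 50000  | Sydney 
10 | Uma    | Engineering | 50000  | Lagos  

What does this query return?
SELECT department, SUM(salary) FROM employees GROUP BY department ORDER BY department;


Summing salary within each department:
  Design: 50000 = 50000
  Engineering: 80000 + 50000 = 130000
  Finance: 50000 = 50000
  HR: 40000 = 40000
  Legal: 60000 + 30000 + 110000 = 200000
  Marketing: 90000 = 90000
  Sales: 110000 = 110000


7 groups:
Design, 50000
Engineering, 130000
Finance, 50000
HR, 40000
Legal, 200000
Marketing, 90000
Sales, 110000


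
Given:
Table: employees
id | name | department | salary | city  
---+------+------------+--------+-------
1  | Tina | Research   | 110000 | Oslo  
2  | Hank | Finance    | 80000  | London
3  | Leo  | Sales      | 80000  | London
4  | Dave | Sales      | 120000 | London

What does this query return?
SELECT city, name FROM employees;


Projecting columns: city, name

4 rows:
Oslo, Tina
London, Hank
London, Leo
London, Dave


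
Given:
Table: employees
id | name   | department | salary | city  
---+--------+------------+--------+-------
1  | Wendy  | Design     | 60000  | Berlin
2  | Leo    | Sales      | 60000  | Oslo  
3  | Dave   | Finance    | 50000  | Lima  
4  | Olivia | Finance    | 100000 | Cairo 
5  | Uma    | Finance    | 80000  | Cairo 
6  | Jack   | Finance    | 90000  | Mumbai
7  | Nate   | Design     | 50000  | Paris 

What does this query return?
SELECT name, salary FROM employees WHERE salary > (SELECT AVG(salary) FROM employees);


Subquery: AVG(salary) = 70000.0
Filtering: salary > 70000.0
  Olivia (100000) -> MATCH
  Uma (80000) -> MATCH
  Jack (90000) -> MATCH


3 rows:
Olivia, 100000
Uma, 80000
Jack, 90000


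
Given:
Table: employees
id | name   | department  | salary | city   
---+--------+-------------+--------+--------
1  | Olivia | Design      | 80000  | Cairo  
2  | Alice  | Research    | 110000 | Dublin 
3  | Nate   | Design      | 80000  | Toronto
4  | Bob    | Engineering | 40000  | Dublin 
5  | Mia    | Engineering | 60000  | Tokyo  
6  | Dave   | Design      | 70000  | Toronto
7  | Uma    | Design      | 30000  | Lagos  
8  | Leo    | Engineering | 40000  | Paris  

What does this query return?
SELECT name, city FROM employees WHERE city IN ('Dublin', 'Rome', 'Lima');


Filtering: city IN ('Dublin', 'Rome', 'Lima')
Matching: 2 rows

2 rows:
Alice, Dublin
Bob, Dublin


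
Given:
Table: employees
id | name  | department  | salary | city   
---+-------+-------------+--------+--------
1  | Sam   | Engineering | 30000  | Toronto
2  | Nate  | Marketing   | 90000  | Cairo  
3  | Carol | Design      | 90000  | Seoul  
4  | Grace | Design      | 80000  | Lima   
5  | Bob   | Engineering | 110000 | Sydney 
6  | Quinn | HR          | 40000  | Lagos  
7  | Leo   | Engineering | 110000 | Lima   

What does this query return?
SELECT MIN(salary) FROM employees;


Salaries: 30000, 90000, 90000, 80000, 110000, 40000, 110000
MIN = 30000

30000


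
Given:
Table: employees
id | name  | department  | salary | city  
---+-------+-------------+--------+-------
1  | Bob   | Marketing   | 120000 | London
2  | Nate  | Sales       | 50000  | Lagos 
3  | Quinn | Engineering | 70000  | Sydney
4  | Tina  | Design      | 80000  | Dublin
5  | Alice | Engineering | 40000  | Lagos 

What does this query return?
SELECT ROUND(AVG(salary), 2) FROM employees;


SUM(salary) = 360000
COUNT = 5
ROUND(AVG, 2) = ROUND(360000 / 5, 2) = 72000.0

72000.0


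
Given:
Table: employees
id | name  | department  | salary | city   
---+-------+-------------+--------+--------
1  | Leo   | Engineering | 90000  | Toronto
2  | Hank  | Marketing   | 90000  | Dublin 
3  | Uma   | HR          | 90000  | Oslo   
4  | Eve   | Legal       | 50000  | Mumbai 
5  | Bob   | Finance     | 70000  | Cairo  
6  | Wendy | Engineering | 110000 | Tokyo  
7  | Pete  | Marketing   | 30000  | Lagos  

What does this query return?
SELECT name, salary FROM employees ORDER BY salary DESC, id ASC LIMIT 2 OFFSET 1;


Sort by salary DESC (id ASC tiebreak), then skip 1 and take 2
Rows 2 through 3

2 rows:
Leo, 90000
Hank, 90000


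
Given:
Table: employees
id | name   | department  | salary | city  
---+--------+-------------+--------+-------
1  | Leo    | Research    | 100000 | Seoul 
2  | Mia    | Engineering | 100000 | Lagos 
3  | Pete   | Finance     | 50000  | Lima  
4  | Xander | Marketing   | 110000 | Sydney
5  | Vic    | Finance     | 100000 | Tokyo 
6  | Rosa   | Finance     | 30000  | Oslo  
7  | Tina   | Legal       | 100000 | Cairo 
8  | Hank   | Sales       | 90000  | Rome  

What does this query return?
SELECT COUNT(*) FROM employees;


COUNT(*) counts all rows

8


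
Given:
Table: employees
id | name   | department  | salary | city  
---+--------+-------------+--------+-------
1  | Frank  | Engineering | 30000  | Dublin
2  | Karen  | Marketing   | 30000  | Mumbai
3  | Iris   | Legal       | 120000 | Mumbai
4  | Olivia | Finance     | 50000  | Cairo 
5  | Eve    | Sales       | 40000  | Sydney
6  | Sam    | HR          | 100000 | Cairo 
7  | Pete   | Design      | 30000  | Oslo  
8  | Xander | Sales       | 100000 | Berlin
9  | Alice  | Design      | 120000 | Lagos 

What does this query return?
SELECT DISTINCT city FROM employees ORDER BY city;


All 'city' values (row order): Dublin, Mumbai, Mumbai, Cairo, Sydney, Cairo, Oslo, Berlin, Lagos
Removing duplicates leaves 7 unique value(s).

7 values:
Berlin
Cairo
Dublin
Lagos
Mumbai
Oslo
Sydney


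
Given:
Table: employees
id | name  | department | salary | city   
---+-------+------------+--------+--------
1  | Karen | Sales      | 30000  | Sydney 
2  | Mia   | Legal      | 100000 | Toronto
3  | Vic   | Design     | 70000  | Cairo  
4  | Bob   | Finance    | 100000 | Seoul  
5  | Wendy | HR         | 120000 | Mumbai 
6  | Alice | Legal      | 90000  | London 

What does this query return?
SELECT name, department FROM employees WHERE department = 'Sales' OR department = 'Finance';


Filtering: department = 'Sales' OR 'Finance'
Matching: 2 rows

2 rows:
Karen, Sales
Bob, Finance


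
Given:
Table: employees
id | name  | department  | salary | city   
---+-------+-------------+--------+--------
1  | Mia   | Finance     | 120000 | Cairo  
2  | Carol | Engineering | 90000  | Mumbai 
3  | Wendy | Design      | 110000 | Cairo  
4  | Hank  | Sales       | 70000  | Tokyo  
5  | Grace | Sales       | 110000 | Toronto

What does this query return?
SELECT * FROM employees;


SELECT * returns all 5 rows with all columns

5 rows:
1, Mia, Finance, 120000, Cairo
2, Carol, Engineering, 90000, Mumbai
3, Wendy, Design, 110000, Cairo
4, Hank, Sales, 70000, Tokyo
5, Grace, Sales, 110000, Toronto


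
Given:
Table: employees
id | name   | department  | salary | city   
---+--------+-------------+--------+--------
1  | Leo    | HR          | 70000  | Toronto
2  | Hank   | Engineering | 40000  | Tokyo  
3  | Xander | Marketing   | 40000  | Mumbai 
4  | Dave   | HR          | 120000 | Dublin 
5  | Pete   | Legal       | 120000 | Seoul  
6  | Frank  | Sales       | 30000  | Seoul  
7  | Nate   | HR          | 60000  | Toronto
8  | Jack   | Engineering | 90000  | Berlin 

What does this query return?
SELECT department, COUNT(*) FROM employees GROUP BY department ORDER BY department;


Assigning each row to its department group:
  Leo -> HR
  Hank -> Engineering
  Xander -> Marketing
  Dave -> HR
  Pete -> Legal
  Frank -> Sales
  Nate -> HR
  Jack -> Engineering


5 groups:
Engineering, 2
HR, 3
Legal, 1
Marketing, 1
Sales, 1


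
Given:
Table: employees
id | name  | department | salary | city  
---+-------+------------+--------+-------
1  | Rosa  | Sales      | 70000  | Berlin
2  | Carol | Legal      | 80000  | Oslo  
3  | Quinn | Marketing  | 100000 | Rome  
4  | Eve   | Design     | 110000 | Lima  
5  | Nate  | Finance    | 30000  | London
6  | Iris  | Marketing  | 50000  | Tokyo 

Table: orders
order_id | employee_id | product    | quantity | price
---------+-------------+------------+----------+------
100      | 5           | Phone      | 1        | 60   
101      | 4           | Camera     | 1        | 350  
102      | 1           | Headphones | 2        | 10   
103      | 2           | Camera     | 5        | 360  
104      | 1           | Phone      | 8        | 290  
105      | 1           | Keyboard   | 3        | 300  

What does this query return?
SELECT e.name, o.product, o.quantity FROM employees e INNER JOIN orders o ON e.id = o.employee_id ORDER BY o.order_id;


Joining employees.id = orders.employee_id:
  employee Nate (id=5) -> order Phone
  employee Eve (id=4) -> order Camera
  employee Rosa (id=1) -> order Headphones
  employee Carol (id=2) -> order Camera
  employee Rosa (id=1) -> order Phone
  employee Rosa (id=1) -> order Keyboard


6 rows:
Nate, Phone, 1
Eve, Camera, 1
Rosa, Headphones, 2
Carol, Camera, 5
Rosa, Phone, 8
Rosa, Keyboard, 3


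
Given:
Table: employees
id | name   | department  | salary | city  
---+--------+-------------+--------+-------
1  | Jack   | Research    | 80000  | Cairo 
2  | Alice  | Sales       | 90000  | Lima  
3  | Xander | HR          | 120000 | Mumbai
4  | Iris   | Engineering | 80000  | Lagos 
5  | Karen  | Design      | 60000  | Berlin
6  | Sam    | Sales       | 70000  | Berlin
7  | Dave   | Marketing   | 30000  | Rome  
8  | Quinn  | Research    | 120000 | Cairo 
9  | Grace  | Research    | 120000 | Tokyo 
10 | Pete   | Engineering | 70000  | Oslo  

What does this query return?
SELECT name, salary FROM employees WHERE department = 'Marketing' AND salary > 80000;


Filtering: department = 'Marketing' AND salary > 80000
Matching: 0 rows

Empty result set (0 rows)


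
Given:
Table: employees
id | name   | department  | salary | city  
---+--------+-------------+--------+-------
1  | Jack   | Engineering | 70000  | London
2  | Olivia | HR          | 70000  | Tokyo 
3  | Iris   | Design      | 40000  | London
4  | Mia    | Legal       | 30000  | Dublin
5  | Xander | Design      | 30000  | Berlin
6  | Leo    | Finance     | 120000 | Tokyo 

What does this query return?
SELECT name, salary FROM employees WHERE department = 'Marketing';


Filtering: department = 'Marketing'
Matching rows: 0

Empty result set (0 rows)


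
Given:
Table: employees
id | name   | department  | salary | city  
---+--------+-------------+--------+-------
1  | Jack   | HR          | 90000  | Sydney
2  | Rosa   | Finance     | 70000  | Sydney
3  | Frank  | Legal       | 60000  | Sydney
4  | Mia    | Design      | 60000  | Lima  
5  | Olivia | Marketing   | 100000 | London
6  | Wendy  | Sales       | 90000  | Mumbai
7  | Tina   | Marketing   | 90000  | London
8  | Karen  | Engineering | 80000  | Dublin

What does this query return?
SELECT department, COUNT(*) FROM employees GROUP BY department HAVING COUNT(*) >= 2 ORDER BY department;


Groups with count >= 2:
  Marketing: 2 -> PASS
  Design: 1 -> filtered out
  Engineering: 1 -> filtered out
  Finance: 1 -> filtered out
  HR: 1 -> filtered out
  Legal: 1 -> filtered out
  Sales: 1 -> filtered out


1 groups:
Marketing, 2


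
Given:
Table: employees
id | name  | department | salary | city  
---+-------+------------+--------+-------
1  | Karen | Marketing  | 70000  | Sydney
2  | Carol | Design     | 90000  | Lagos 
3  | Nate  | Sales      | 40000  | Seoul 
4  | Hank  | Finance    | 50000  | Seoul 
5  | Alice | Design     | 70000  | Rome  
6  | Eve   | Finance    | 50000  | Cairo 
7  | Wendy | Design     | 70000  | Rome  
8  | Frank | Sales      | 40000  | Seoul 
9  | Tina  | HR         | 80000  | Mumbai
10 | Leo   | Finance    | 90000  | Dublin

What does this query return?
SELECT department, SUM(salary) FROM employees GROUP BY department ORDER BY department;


Summing salary within each department:
  Design: 90000 + 70000 + 70000 = 230000
  Finance: 50000 + 50000 + 90000 = 190000
  HR: 80000 = 80000
  Marketing: 70000 = 70000
  Sales: 40000 + 40000 = 80000


5 groups:
Design, 230000
Finance, 190000
HR, 80000
Marketing, 70000
Sales, 80000


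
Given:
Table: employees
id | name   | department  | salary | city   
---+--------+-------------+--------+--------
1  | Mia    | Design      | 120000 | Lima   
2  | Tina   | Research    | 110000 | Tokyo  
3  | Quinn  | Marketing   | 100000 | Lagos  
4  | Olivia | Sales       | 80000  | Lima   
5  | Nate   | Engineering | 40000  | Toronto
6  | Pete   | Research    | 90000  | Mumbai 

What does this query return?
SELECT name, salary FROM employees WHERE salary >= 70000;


Filtering: salary >= 70000
Matching: 5 rows

5 rows:
Mia, 120000
Tina, 110000
Quinn, 100000
Olivia, 80000
Pete, 90000


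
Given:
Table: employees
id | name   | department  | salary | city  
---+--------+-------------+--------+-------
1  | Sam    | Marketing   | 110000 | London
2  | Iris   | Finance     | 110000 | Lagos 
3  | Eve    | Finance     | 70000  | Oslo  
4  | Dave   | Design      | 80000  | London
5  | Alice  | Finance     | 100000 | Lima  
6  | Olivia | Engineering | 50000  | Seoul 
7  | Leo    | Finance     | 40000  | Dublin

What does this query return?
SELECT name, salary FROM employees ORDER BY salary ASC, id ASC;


Sorting by salary ASC, then id ASC for ties

7 rows:
Leo, 40000
Olivia, 50000
Eve, 70000
Dave, 80000
Alice, 100000
Sam, 110000
Iris, 110000


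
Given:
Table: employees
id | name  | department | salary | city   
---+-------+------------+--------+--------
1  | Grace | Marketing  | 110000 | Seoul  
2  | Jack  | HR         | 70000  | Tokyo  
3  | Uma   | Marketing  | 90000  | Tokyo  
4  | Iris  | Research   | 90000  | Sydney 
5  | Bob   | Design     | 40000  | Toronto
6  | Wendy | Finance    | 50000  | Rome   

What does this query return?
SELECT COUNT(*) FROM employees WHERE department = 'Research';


Counting rows where department = 'Research'
  Iris -> MATCH


1


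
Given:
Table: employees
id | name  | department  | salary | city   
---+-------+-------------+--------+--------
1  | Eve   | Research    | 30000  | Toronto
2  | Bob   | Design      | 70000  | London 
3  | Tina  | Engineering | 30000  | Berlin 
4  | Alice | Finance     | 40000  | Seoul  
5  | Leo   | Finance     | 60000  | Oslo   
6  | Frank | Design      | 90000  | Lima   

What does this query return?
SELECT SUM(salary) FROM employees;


SUM(salary) = 30000 + 70000 + 30000 + 40000 + 60000 + 90000 = 320000

320000


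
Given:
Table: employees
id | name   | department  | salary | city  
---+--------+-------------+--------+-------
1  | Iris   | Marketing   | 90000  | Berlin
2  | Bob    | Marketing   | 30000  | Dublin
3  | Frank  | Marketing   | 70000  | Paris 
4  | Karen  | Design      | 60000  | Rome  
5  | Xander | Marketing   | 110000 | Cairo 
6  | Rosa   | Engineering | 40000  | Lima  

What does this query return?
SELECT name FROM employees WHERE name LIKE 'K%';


LIKE 'K%' matches names starting with 'K'
Matching: 1

1 rows:
Karen


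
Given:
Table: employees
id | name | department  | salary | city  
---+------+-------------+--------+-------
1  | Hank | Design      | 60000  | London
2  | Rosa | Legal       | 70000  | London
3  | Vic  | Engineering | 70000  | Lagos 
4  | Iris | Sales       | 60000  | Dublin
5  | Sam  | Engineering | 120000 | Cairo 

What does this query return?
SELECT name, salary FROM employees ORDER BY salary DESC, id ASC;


Sorting by salary DESC, then id ASC for ties

5 rows:
Sam, 120000
Rosa, 70000
Vic, 70000
Hank, 60000
Iris, 60000


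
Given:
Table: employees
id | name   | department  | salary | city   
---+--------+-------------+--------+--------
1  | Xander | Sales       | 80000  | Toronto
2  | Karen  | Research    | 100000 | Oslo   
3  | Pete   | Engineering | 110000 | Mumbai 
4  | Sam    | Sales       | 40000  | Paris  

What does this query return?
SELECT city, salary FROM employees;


Projecting columns: city, salary

4 rows:
Toronto, 80000
Oslo, 100000
Mumbai, 110000
Paris, 40000


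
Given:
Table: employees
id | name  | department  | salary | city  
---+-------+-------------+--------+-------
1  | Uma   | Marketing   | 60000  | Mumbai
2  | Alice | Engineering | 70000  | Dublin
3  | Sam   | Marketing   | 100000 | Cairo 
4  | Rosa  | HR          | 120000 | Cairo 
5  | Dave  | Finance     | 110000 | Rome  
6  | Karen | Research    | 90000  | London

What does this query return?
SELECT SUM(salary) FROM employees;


SUM(salary) = 60000 + 70000 + 100000 + 120000 + 110000 + 90000 = 550000

550000


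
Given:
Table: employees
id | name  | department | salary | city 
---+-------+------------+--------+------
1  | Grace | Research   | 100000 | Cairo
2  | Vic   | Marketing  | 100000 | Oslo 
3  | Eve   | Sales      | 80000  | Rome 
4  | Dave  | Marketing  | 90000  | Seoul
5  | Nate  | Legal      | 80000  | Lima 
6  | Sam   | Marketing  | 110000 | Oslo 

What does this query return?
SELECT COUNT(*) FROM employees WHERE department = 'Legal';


Counting rows where department = 'Legal'
  Nate -> MATCH


1


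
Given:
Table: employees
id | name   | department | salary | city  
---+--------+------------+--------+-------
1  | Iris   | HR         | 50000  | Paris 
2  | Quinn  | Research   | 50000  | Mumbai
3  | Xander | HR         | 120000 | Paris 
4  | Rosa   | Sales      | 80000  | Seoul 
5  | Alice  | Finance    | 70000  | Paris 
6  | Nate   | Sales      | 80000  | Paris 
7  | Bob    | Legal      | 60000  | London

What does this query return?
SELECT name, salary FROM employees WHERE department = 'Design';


Filtering: department = 'Design'
Matching rows: 0

Empty result set (0 rows)


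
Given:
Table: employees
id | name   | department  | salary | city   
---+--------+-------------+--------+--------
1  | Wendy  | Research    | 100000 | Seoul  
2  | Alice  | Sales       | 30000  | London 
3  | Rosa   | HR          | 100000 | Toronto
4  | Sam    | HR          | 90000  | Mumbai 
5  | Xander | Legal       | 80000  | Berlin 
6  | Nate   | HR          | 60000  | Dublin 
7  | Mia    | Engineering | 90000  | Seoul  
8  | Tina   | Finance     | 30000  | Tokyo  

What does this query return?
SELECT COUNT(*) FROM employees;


COUNT(*) counts all rows

8


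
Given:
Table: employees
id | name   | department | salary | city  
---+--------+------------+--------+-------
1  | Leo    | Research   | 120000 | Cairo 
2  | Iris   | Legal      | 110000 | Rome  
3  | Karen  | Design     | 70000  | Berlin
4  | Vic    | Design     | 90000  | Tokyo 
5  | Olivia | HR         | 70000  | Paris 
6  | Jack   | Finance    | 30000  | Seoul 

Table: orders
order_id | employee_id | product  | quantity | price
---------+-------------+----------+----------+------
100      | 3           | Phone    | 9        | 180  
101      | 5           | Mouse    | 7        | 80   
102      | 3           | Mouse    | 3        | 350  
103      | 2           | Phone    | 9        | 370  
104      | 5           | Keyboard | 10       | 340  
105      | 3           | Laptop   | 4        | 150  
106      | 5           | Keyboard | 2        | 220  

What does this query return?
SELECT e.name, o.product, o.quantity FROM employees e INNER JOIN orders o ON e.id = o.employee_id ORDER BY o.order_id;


Joining employees.id = orders.employee_id:
  employee Karen (id=3) -> order Phone
  employee Olivia (id=5) -> order Mouse
  employee Karen (id=3) -> order Mouse
  employee Iris (id=2) -> order Phone
  employee Olivia (id=5) -> order Keyboard
  employee Karen (id=3) -> order Laptop
  employee Olivia (id=5) -> order Keyboard


7 rows:
Karen, Phone, 9
Olivia, Mouse, 7
Karen, Mouse, 3
Iris, Phone, 9
Olivia, Keyboard, 10
Karen, Laptop, 4
Olivia, Keyboard, 2


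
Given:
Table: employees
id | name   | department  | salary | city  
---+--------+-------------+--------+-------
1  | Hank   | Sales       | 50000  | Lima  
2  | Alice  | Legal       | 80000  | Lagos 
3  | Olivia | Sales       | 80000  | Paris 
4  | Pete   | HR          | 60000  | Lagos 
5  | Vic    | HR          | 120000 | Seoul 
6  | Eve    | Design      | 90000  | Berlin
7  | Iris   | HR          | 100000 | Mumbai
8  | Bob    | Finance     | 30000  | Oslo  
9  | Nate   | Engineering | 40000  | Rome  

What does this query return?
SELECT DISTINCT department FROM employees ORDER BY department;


All 'department' values (row order): Sales, Legal, Sales, HR, HR, Design, HR, Finance, Engineering
Removing duplicates leaves 6 unique value(s).

6 values:
Design
Engineering
Finance
HR
Legal
Sales


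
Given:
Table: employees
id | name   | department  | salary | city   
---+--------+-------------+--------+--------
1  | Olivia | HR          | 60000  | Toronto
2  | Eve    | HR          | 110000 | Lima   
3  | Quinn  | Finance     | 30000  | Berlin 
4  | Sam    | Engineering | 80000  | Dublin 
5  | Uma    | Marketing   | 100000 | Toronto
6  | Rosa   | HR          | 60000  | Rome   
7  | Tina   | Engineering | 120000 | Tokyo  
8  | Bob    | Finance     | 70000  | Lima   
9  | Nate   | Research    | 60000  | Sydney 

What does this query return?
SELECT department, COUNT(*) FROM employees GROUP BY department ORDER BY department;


Assigning each row to its department group:
  Olivia -> HR
  Eve -> HR
  Quinn -> Finance
  Sam -> Engineering
  Uma -> Marketing
  Rosa -> HR
  Tina -> Engineering
  Bob -> Finance
  Nate -> Research


5 groups:
Engineering, 2
Finance, 2
HR, 3
Marketing, 1
Research, 1


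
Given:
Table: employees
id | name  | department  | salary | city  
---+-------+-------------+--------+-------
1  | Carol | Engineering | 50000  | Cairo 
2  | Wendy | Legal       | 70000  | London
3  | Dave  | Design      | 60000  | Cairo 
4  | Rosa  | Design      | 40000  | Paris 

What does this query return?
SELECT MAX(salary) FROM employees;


Salaries: 50000, 70000, 60000, 40000
MAX = 70000

70000


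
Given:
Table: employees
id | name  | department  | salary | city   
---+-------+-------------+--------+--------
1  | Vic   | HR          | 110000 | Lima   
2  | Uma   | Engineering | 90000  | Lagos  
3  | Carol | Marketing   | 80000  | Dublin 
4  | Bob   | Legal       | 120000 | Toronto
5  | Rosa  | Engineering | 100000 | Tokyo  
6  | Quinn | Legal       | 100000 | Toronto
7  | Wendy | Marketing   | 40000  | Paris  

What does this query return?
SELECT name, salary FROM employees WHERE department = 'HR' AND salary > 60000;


Filtering: department = 'HR' AND salary > 60000
Matching: 1 rows

1 rows:
Vic, 110000


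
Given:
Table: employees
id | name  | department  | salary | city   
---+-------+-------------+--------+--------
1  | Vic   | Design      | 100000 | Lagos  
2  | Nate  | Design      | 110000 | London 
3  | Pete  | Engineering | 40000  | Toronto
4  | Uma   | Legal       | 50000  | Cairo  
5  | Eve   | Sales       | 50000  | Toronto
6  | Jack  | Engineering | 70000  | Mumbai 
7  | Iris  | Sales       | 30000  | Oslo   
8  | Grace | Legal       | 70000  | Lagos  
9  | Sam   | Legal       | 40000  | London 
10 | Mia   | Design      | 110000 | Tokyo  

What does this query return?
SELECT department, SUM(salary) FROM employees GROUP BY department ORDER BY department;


Summing salary within each department:
  Design: 100000 + 110000 + 110000 = 320000
  Engineering: 40000 + 70000 = 110000
  Legal: 50000 + 70000 + 40000 = 160000
  Sales: 50000 + 30000 = 80000


4 groups:
Design, 320000
Engineering, 110000
Legal, 160000
Sales, 80000


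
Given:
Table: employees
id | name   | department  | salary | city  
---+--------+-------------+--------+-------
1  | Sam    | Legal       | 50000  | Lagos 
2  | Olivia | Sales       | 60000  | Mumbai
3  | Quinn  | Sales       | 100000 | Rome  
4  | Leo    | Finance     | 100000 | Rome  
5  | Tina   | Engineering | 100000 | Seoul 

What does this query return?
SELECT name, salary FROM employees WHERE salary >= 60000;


Filtering: salary >= 60000
Matching: 4 rows

4 rows:
Olivia, 60000
Quinn, 100000
Leo, 100000
Tina, 100000


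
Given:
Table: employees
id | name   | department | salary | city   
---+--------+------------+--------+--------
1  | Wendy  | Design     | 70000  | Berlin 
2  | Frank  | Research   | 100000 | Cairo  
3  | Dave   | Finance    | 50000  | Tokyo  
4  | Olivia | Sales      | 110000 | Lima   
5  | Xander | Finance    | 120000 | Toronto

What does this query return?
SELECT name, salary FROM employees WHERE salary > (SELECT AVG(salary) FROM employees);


Subquery: AVG(salary) = 90000.0
Filtering: salary > 90000.0
  Frank (100000) -> MATCH
  Olivia (110000) -> MATCH
  Xander (120000) -> MATCH


3 rows:
Frank, 100000
Olivia, 110000
Xander, 120000


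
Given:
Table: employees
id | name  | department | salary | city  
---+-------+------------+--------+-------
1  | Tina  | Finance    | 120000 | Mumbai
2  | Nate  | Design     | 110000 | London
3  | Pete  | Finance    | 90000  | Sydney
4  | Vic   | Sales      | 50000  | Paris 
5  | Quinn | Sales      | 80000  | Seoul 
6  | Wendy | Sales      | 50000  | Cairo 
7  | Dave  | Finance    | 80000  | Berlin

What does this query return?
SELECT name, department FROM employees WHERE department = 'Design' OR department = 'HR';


Filtering: department = 'Design' OR 'HR'
Matching: 1 rows

1 rows:
Nate, Design


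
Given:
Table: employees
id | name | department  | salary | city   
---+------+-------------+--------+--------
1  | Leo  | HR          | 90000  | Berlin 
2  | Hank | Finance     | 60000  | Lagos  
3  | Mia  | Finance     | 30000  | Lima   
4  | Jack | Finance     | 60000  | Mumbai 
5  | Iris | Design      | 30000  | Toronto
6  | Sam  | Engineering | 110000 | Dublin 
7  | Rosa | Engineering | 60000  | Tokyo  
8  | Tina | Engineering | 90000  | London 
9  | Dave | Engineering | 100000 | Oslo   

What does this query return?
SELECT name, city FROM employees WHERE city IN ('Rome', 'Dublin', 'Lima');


Filtering: city IN ('Rome', 'Dublin', 'Lima')
Matching: 2 rows

2 rows:
Mia, Lima
Sam, Dublin


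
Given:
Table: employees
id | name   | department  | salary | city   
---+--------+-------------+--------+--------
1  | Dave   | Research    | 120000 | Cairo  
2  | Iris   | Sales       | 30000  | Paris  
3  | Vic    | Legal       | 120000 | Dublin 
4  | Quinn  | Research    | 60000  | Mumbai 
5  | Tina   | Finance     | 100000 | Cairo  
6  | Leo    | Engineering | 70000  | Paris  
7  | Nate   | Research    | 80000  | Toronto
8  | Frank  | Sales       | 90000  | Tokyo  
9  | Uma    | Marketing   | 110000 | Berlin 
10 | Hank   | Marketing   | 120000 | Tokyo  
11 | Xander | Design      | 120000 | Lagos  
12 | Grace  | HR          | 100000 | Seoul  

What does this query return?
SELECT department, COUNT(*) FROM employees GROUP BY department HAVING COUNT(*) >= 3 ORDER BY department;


Groups with count >= 3:
  Research: 3 -> PASS
  Design: 1 -> filtered out
  Engineering: 1 -> filtered out
  Finance: 1 -> filtered out
  HR: 1 -> filtered out
  Legal: 1 -> filtered out
  Marketing: 2 -> filtered out
  Sales: 2 -> filtered out


1 groups:
Research, 3


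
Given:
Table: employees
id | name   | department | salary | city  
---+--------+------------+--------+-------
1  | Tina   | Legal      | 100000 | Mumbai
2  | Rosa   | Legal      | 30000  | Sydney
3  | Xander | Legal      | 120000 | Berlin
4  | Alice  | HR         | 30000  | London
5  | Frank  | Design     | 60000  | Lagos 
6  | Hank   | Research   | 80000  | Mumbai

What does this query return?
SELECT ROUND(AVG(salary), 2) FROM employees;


SUM(salary) = 420000
COUNT = 6
ROUND(AVG, 2) = ROUND(420000 / 6, 2) = 70000.0

70000.0


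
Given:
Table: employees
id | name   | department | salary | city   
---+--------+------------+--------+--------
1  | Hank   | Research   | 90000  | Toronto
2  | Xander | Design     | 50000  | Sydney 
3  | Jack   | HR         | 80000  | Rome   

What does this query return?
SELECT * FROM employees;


SELECT * returns all 3 rows with all columns

3 rows:
1, Hank, Research, 90000, Toronto
2, Xander, Design, 50000, Sydney
3, Jack, HR, 80000, Rome


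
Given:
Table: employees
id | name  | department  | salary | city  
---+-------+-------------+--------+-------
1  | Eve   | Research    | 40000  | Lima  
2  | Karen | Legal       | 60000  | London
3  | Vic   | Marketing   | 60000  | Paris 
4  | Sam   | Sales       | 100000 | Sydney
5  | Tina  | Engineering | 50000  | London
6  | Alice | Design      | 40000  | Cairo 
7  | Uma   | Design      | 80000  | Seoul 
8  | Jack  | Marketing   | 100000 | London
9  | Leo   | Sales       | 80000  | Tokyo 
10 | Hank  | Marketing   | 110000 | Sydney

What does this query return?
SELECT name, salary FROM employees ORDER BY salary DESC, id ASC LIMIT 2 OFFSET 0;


Sort by salary DESC (id ASC tiebreak), then skip 0 and take 2
Rows 1 through 2

2 rows:
Hank, 110000
Sam, 100000


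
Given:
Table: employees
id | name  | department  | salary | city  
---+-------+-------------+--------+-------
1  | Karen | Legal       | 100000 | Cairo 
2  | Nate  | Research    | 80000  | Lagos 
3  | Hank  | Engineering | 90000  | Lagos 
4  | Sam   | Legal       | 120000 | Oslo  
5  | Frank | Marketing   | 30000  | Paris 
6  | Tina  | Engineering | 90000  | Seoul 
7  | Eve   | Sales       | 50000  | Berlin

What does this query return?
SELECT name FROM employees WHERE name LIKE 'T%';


LIKE 'T%' matches names starting with 'T'
Matching: 1

1 rows:
Tina


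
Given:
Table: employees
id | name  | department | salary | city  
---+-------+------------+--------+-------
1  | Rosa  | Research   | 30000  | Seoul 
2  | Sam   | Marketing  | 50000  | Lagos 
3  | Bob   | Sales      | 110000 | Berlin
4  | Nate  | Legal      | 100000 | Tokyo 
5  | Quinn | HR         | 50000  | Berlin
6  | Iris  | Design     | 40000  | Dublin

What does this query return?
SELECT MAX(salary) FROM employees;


Salaries: 30000, 50000, 110000, 100000, 50000, 40000
MAX = 110000

110000


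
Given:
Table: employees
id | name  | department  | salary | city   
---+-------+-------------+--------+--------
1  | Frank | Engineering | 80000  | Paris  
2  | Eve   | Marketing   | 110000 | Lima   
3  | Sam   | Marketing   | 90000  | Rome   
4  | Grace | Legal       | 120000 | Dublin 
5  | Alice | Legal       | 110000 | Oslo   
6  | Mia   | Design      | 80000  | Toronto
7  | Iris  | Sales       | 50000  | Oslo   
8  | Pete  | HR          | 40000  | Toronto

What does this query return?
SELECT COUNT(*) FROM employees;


COUNT(*) counts all rows

8


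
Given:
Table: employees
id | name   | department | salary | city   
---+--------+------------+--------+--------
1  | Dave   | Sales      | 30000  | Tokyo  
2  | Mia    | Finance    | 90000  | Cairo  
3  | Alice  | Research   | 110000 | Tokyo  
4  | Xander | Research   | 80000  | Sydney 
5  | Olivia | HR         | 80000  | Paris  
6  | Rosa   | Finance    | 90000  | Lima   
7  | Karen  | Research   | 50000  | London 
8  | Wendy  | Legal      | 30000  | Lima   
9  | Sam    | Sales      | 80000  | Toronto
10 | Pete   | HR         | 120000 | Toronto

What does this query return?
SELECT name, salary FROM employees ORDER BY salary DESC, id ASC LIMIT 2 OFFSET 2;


Sort by salary DESC (id ASC tiebreak), then skip 2 and take 2
Rows 3 through 4

2 rows:
Mia, 90000
Rosa, 90000


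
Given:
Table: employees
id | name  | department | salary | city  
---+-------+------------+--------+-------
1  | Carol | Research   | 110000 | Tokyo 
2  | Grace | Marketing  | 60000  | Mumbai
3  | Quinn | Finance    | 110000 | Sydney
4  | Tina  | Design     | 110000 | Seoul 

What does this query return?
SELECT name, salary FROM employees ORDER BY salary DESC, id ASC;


Sorting by salary DESC, then id ASC for ties

4 rows:
Carol, 110000
Quinn, 110000
Tina, 110000
Grace, 60000


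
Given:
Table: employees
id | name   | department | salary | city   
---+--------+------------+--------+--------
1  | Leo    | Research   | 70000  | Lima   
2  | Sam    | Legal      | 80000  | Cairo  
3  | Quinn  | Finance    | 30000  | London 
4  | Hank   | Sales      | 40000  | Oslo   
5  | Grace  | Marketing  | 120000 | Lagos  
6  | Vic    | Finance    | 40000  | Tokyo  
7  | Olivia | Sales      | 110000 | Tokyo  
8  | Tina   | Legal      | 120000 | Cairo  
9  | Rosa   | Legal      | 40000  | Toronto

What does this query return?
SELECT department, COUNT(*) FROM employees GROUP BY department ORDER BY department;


Assigning each row to its department group:
  Leo -> Research
  Sam -> Legal
  Quinn -> Finance
  Hank -> Sales
  Grace -> Marketing
  Vic -> Finance
  Olivia -> Sales
  Tina -> Legal
  Rosa -> Legal


5 groups:
Finance, 2
Legal, 3
Marketing, 1
Research, 1
Sales, 2


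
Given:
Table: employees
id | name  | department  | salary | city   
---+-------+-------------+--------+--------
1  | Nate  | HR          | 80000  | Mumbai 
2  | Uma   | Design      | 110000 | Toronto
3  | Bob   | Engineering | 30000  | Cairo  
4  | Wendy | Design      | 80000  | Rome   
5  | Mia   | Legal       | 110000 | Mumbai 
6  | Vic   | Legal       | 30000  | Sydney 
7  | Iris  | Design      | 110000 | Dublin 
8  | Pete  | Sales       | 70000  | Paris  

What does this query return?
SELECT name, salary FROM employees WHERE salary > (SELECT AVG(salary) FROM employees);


Subquery: AVG(salary) = 77500.0
Filtering: salary > 77500.0
  Nate (80000) -> MATCH
  Uma (110000) -> MATCH
  Wendy (80000) -> MATCH
  Mia (110000) -> MATCH
  Iris (110000) -> MATCH


5 rows:
Nate, 80000
Uma, 110000
Wendy, 80000
Mia, 110000
Iris, 110000


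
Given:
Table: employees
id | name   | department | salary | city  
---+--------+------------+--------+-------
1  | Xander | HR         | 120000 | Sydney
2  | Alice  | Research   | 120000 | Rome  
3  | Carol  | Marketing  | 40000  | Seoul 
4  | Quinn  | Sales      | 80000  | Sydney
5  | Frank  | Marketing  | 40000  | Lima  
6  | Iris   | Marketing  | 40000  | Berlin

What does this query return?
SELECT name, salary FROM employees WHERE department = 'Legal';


Filtering: department = 'Legal'
Matching rows: 0

Empty result set (0 rows)


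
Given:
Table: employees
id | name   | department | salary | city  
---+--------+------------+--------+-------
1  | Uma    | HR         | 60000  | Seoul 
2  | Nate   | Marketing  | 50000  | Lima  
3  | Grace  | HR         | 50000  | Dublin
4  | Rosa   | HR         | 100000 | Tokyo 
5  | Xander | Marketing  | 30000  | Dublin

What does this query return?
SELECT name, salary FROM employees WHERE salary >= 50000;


Filtering: salary >= 50000
Matching: 4 rows

4 rows:
Uma, 60000
Nate, 50000
Grace, 50000
Rosa, 100000


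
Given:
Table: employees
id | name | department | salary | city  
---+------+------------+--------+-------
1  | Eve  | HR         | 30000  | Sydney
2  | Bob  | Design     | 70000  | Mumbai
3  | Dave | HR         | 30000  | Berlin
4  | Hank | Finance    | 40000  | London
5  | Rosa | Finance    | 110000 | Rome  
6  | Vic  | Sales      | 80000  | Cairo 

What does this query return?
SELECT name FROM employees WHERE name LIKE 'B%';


LIKE 'B%' matches names starting with 'B'
Matching: 1

1 rows:
Bob


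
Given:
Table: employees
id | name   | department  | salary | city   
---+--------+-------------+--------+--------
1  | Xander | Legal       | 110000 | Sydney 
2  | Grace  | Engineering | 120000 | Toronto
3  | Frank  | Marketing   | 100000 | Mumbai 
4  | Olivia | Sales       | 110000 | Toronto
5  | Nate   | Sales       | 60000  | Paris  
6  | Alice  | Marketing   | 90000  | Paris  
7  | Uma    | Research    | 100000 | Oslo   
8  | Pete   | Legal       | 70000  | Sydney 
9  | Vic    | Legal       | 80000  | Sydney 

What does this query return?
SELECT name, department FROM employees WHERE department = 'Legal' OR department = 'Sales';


Filtering: department = 'Legal' OR 'Sales'
Matching: 5 rows

5 rows:
Xander, Legal
Olivia, Sales
Nate, Sales
Pete, Legal
Vic, Legal


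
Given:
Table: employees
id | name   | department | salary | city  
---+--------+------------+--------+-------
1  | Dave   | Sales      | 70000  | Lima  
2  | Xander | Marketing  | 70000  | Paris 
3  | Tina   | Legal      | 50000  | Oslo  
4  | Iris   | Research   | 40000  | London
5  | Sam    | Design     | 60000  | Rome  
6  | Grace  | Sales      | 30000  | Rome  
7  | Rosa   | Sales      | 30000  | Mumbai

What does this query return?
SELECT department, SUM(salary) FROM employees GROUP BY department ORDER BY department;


Summing salary within each department:
  Design: 60000 = 60000
  Legal: 50000 = 50000
  Marketing: 70000 = 70000
  Research: 40000 = 40000
  Sales: 70000 + 30000 + 30000 = 130000


5 groups:
Design, 60000
Legal, 50000
Marketing, 70000
Research, 40000
Sales, 130000


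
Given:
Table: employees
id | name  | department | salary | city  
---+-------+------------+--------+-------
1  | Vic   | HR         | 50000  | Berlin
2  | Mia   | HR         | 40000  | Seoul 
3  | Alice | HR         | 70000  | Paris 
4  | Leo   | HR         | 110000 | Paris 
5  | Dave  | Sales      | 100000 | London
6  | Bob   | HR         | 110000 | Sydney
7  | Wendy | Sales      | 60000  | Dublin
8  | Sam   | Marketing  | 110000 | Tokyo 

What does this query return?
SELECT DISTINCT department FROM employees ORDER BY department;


All 'department' values (row order): HR, HR, HR, HR, Sales, HR, Sales, Marketing
Removing duplicates leaves 3 unique value(s).

3 values:
HR
Marketing
Sales
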